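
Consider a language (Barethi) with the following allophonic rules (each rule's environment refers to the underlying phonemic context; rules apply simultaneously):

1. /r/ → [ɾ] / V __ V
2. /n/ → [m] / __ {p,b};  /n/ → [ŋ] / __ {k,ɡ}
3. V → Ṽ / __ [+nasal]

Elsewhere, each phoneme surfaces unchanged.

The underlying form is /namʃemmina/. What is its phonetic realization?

[nãmʃẽmmĩna]

/n/ (word-initial): rule 2 targets it, but not before a labial or velar stop → unchanged [n].
/a/ (between /n/ and /m/) occurs before a nasal consonant → [ã] by rule 3.
/m/ stays [m].
/ʃ/ (between /m/ and /e/) is unaffected → [ʃ].
/e/ meets the environment for rule 3 (before a nasal consonant) → [ẽ].
/m/ (between /e/ and /m/): no rule targets it → [m].
/m/ — not in any rule's target class → [m].
/i/ (between /m/ and /n/) occurs before a nasal consonant → [ĩ] by rule 3.
/n/ — between /i/ and /a/; rule 2 does not apply here → [n].
/a/ — word-final; rule 3 does not apply here → [a].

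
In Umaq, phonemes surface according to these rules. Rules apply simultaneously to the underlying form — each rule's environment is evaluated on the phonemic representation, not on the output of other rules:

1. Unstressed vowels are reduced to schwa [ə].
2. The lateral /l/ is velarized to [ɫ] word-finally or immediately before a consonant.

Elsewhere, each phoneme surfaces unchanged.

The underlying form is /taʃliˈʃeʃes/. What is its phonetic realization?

[təʃləˈʃeʃəs]

/a/ meets the environment for rule 1 (in an unstressed syllable) → [ə].
/l/ (between /ʃ/ and /i/) is in the target of rule 2 but the environment (word-finally or immediately before a consonant) is not met → [l].
/i/ meets the environment for rule 1 (in an unstressed syllable) → [ə].
/e/ — between /ʃ/ and /ʃ/; rule 1 does not apply here → [e].
/e/ — between /ʃ/ and /s/, in an unstressed syllable — surfaces as [ə] (rule 1).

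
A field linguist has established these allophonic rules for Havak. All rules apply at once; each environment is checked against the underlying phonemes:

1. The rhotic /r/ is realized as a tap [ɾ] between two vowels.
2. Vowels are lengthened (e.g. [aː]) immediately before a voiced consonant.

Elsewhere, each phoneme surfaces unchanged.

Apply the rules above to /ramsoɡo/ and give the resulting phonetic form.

/r/ (word-initial): rule 1 targets it, but not between two vowels → unchanged [r].
/a/ — between /r/ and /m/, before a voiced consonant — surfaces as [aː] (rule 2).
/m/ (between /a/ and /s/) is unaffected → [m].
/s/ (between /m/ and /o/): no rule targets it → [s].
/o/ (between /s/ and /ɡ/): before a voiced consonant, so rule 2 applies → [oː].
/ɡ/ — not in any rule's target class → [ɡ].
/o/ (word-final): rule 2 targets it, but not before a voiced consonant → unchanged [o].

[raːmsoːɡo]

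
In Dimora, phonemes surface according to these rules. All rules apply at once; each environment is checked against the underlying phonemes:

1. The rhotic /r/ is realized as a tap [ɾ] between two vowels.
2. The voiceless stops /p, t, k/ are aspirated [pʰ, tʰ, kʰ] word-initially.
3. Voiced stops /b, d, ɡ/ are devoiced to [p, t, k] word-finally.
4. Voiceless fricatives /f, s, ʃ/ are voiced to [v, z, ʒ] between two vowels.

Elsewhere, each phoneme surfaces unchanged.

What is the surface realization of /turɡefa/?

[tʰurɡeva]

/t/ — word-initial, word-initially — surfaces as [tʰ] (rule 2).
/r/ (between /u/ and /ɡ/) is in the target of rule 1 but the environment (between two vowels) is not met → [r].
/ɡ/ (between /r/ and /e/) fails the environment for rule 3, so it stays [ɡ].
/f/ (between /e/ and /a/): between two vowels, so rule 4 applies → [v].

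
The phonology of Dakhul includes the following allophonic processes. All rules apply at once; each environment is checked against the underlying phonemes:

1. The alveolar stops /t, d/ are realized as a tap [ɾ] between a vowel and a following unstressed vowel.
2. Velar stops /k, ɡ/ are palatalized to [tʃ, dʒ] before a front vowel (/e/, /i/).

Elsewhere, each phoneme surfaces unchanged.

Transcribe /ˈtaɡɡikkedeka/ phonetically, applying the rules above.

/t/ (word-initial) is in the target of rule 1 but the environment (between a vowel and a following unstressed vowel) is not met → [t].
/ɡ/ (between /a/ and /ɡ/): rule 2 targets it, but not before a front vowel → unchanged [ɡ].
/ɡ/ — between /ɡ/ and /i/, before a front vowel — surfaces as [dʒ] (rule 2).
/k/ (between /i/ and /k/) is in the target of rule 2 but the environment (before a front vowel) is not met → [k].
/k/ meets the environment for rule 2 (before a front vowel) → [tʃ].
/d/ meets the environment for rule 1 (between a vowel and a following unstressed vowel) → [ɾ].
/k/ (between /e/ and /a/): rule 2 targets it, but not before a front vowel → unchanged [k].

[ˈtaɡdʒiktʃeɾeka]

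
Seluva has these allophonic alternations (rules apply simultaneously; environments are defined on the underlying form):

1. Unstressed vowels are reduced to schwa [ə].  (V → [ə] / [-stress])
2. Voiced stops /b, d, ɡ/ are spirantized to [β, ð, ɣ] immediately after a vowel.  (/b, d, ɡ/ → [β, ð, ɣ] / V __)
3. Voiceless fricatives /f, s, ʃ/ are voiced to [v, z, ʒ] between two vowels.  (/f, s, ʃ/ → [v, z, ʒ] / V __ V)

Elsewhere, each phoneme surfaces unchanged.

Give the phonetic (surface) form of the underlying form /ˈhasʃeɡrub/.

[ˈhasʃəɣrəβ]

/h/ — not in any rule's target class → [h].
/a/ — between /h/ and /s/; rule 1 does not apply here → [a].
/s/ — between /a/ and /ʃ/; rule 3 does not apply here → [s].
/ʃ/ (between /s/ and /e/) fails the environment for rule 3, so it stays [ʃ].
/e/ meets the environment for rule 1 (in an unstressed syllable) → [ə].
/ɡ/ (between /e/ and /r/) occurs immediately after a vowel → [ɣ] by rule 2.
/r/ (between /ɡ/ and /u/): no rule targets it → [r].
Rule 1 applies to /u/ (between /r/ and /b/: in an unstressed syllable) → [ə].
/b/ (word-final): immediately after a vowel, so rule 2 applies → [β].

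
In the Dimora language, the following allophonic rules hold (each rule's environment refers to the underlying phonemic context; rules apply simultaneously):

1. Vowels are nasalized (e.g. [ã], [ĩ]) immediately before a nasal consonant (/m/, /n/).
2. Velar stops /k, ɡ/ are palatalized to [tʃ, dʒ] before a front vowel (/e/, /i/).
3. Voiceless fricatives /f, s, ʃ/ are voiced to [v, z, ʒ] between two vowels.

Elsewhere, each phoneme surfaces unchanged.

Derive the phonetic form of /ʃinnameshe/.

/ʃ/ — word-initial; rule 3 does not apply here → [ʃ].
Rule 1 applies to /i/ (between /ʃ/ and /n/: before a nasal consonant) → [ĩ].
/n/ stays [n].
/n/ — not in any rule's target class → [n].
Rule 1 applies to /a/ (between /n/ and /m/: before a nasal consonant) → [ã].
/m/ (between /a/ and /e/) is unaffected → [m].
/e/ (between /m/ and /s/) fails the environment for rule 1, so it stays [e].
/s/ — between /e/ and /h/; rule 3 does not apply here → [s].
/h/ stays [h].
/e/ (word-final) fails the environment for rule 1, so it stays [e].

[ʃĩnnãmeshe]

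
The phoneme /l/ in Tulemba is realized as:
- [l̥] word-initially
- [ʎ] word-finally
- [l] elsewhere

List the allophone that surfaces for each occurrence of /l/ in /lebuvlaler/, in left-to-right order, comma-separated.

Occurrence 1 (position 1): word-initially → [l̥].
Occurrence 2 (position 6): no conditioning environment matches → elsewhere allophone [l].
Occurrence 3 (position 8): no conditioning environment matches → elsewhere allophone [l].

[l̥], [l], [l]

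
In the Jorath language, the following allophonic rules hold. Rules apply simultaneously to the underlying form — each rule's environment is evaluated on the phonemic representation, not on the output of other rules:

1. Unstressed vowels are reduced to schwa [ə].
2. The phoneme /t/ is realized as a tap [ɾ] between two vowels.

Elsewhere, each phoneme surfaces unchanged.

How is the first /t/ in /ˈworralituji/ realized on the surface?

Rule 2 applies to /t/ (between /i/ and /u/: between two vowels) → [ɾ].

[ɾ]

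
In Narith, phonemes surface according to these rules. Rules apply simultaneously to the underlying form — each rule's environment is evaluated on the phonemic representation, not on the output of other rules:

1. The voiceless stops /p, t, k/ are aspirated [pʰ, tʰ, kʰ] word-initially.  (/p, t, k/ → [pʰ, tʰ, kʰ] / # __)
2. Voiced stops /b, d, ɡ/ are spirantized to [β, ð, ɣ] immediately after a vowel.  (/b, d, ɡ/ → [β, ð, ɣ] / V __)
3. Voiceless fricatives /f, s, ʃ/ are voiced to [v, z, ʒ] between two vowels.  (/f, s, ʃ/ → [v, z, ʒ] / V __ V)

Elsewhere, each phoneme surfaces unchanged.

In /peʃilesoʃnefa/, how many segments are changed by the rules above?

4

Segments that undergo a rule: /p/ → [pʰ] (rule 1); /ʃ/ → [ʒ] (rule 3); /s/ → [z] (rule 3); /f/ → [v] (rule 3).
All other segments surface unchanged.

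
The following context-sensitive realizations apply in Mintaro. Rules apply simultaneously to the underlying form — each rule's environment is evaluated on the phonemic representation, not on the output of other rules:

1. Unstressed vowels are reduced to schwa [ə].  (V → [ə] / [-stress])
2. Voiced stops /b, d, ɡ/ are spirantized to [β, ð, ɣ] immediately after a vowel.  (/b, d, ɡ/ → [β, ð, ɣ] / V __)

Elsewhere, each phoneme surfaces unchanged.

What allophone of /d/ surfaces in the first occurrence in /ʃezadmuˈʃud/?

[ð]

/d/ (between /a/ and /m/): immediately after a vowel, so rule 2 applies → [ð].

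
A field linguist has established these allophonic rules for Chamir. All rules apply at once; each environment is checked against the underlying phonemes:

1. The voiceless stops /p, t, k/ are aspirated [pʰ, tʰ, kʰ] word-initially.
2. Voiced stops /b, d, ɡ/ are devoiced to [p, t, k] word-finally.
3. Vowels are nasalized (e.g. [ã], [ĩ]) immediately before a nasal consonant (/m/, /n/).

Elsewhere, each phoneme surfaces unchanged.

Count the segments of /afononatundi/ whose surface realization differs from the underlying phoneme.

3

Segments that undergo a rule: /o/ → [õ] (rule 3); /o/ → [õ] (rule 3); /u/ → [ũ] (rule 3).
All other segments surface unchanged.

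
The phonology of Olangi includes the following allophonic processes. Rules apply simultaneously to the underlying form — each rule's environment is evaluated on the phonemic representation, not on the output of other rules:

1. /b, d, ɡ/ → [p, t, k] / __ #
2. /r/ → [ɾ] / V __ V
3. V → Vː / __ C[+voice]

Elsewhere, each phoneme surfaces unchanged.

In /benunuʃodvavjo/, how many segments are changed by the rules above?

Segments that undergo a rule: /e/ → [eː] (rule 3); /u/ → [uː] (rule 3); /o/ → [oː] (rule 3); /a/ → [aː] (rule 3).
All other segments surface unchanged.

4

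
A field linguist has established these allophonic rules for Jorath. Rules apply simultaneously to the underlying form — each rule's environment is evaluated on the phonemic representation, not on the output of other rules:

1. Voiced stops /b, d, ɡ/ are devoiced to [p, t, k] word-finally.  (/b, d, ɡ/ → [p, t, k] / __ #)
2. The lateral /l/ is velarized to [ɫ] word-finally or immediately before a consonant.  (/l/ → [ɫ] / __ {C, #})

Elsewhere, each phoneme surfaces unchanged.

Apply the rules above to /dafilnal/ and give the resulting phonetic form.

/d/ (word-initial) is in the target of rule 1 but the environment (word-finally) is not met → [d].
/a/ stays [a].
/f/ stays [f].
/i/ stays [i].
/l/ — between /i/ and /n/, word-finally or immediately before a consonant — surfaces as [ɫ] (rule 2).
/n/ (between /l/ and /a/): no rule targets it → [n].
/a/ stays [a].
/l/ (word-final) occurs word-finally or immediately before a consonant → [ɫ] by rule 2.

[dafiɫnaɫ]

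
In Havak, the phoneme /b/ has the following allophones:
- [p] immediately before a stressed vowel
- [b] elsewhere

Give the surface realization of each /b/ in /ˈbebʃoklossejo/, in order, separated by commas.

[p], [b]

Occurrence 1 (position 1): immediately before a stressed vowel → [p].
Occurrence 2 (position 3): no conditioning environment matches → elsewhere allophone [b].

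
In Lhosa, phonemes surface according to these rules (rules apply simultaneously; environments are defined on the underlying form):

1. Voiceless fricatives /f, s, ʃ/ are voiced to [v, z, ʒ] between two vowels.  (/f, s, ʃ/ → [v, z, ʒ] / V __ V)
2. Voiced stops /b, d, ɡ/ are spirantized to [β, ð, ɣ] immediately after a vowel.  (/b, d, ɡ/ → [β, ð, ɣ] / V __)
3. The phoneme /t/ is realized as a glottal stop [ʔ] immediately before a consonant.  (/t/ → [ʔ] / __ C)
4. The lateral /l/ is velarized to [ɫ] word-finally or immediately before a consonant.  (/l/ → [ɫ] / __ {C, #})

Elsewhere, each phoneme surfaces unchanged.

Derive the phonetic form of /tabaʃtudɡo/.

[taβaʃtuðɡo]

/t/ (word-initial) is in the target of rule 3 but the environment (immediately before a consonant) is not met → [t].
/a/ — not in any rule's target class → [a].
/b/ (between /a/ and /a/) occurs immediately after a vowel → [β] by rule 2.
/a/ (between /b/ and /ʃ/): no rule targets it → [a].
/ʃ/ (between /a/ and /t/) is in the target of rule 1 but the environment (between two vowels) is not met → [ʃ].
/t/ — between /ʃ/ and /u/; rule 3 does not apply here → [t].
/u/ (between /t/ and /d/): no rule targets it → [u].
/d/ meets the environment for rule 2 (immediately after a vowel) → [ð].
/ɡ/ — between /d/ and /o/; rule 2 does not apply here → [ɡ].
/o/ (word-final): no rule targets it → [o].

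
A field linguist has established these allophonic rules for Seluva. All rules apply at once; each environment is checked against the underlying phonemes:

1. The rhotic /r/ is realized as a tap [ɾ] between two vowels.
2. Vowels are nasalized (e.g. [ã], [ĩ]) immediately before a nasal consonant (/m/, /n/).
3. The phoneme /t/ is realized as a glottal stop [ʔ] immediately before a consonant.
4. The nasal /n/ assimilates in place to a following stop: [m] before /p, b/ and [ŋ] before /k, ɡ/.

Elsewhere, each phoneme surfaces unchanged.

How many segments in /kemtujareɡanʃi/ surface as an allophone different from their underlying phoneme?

3

Segments that undergo a rule: /e/ → [ẽ] (rule 2); /r/ → [ɾ] (rule 1); /a/ → [ã] (rule 2).
All other segments surface unchanged.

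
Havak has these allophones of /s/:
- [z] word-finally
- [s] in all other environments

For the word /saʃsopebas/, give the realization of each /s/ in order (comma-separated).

[s], [s], [z]

Occurrence 1 (position 1): no conditioning environment matches → elsewhere allophone [s].
Occurrence 2 (position 4): no conditioning environment matches → elsewhere allophone [s].
Occurrence 3 (position 10): word-finally → [z].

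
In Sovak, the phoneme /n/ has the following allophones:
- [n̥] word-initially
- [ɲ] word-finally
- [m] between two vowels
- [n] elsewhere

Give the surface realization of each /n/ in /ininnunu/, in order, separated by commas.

Occurrence 1 (position 2): between two vowels → [m].
Occurrence 2 (position 4): no conditioning environment matches → elsewhere allophone [n].
Occurrence 3 (position 5): no conditioning environment matches → elsewhere allophone [n].
Occurrence 4 (position 7): between two vowels → [m].

[m], [n], [n], [m]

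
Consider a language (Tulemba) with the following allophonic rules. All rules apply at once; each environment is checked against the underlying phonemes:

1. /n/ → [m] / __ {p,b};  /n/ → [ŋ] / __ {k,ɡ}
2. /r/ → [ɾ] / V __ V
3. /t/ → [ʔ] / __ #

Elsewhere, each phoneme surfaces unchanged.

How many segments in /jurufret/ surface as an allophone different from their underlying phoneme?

2

Segments that undergo a rule: /r/ → [ɾ] (rule 2); /t/ → [ʔ] (rule 3).
All other segments surface unchanged.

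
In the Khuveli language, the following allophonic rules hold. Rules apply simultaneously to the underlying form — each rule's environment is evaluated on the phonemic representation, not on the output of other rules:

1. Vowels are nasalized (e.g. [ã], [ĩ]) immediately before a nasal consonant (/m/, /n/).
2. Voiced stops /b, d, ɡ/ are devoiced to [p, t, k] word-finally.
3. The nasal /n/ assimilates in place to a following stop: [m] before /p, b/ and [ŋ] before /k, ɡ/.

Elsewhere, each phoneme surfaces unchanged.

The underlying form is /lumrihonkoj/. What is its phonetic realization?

/l/ stays [l].
/u/ (between /l/ and /m/) occurs before a nasal consonant → [ũ] by rule 1.
/m/ — not in any rule's target class → [m].
/r/ stays [r].
/i/ (between /r/ and /h/) fails the environment for rule 1, so it stays [i].
/h/ stays [h].
/o/ meets the environment for rule 1 (before a nasal consonant) → [õ].
Rule 3 applies to /n/ (between /o/ and /k/: before a labial or velar stop) → [ŋ].
/k/ (between /n/ and /o/) is unaffected → [k].
/o/ (between /k/ and /j/) is in the target of rule 1 but the environment (before a nasal consonant) is not met → [o].
/j/ (word-final): no rule targets it → [j].

[lũmrihõŋkoj]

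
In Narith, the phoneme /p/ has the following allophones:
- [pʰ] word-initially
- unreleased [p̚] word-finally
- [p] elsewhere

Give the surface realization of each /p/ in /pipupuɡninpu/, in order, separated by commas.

Occurrence 1 (position 1): word-initially → [pʰ].
Occurrence 2 (position 3): no conditioning environment matches → elsewhere allophone [p].
Occurrence 3 (position 5): no conditioning environment matches → elsewhere allophone [p].
Occurrence 4 (position 11): no conditioning environment matches → elsewhere allophone [p].

[pʰ], [p], [p], [p]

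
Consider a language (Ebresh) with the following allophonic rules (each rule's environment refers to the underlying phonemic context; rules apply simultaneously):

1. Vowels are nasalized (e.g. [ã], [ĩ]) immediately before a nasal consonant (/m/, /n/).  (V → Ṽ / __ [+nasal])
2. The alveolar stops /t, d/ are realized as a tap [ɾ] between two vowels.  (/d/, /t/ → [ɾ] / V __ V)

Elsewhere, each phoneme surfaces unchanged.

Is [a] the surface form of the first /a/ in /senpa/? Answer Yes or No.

Yes

/a/ — word-final; rule 1 does not apply here → [a].
The actual realization is [a], which matches [a].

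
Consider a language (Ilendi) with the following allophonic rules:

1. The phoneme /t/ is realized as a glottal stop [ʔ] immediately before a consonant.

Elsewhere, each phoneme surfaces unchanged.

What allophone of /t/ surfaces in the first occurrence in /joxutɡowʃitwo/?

/t/ (between /u/ and /ɡ/) occurs immediately before a consonant → [ʔ] by rule 1.

[ʔ]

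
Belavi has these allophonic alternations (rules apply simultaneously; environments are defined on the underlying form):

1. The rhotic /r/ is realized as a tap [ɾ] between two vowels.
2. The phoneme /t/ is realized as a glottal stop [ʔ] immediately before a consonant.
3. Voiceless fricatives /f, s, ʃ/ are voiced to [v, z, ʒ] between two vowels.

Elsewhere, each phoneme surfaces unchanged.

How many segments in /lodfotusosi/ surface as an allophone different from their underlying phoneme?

Segments that undergo a rule: /s/ → [z] (rule 3); /s/ → [z] (rule 3).
All other segments surface unchanged.

2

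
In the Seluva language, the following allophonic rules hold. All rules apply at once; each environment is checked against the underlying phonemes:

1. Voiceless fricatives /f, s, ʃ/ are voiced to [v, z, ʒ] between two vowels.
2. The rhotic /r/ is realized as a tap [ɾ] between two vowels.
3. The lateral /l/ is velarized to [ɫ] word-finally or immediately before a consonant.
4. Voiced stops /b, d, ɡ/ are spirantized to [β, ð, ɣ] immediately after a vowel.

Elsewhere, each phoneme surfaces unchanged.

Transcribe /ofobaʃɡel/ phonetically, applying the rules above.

[ovoβaʃɡeɫ]

/f/ meets the environment for rule 1 (between two vowels) → [v].
/b/ meets the environment for rule 4 (immediately after a vowel) → [β].
/ʃ/ — between /a/ and /ɡ/; rule 1 does not apply here → [ʃ].
/ɡ/ (between /ʃ/ and /e/) fails the environment for rule 4, so it stays [ɡ].
/l/ (word-final): word-finally or immediately before a consonant, so rule 3 applies → [ɫ].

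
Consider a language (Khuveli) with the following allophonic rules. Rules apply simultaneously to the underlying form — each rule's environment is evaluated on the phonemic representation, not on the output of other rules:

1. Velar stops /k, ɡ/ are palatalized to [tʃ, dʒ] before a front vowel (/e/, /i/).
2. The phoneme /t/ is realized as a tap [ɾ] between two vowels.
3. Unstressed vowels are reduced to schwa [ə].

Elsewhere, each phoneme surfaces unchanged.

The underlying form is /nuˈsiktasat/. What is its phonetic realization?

[nəˈsiktəsət]

/u/ (between /n/ and /s/): in an unstressed syllable, so rule 3 applies → [ə].
/i/ (between /s/ and /k/) is in the target of rule 3 but the environment (in an unstressed syllable) is not met → [i].
/k/ (between /i/ and /t/) fails the environment for rule 1, so it stays [k].
/t/ — between /k/ and /a/; rule 2 does not apply here → [t].
/a/ (between /t/ and /s/): in an unstressed syllable, so rule 3 applies → [ə].
/a/ meets the environment for rule 3 (in an unstressed syllable) → [ə].
/t/ (word-final) fails the environment for rule 2, so it stays [t].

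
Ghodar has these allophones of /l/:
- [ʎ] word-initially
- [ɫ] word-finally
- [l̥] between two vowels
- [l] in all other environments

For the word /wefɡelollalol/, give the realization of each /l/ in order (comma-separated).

[l̥], [l], [l], [l̥], [ɫ]

Occurrence 1 (position 6): between two vowels → [l̥].
Occurrence 2 (position 8): no conditioning environment matches → elsewhere allophone [l].
Occurrence 3 (position 9): no conditioning environment matches → elsewhere allophone [l].
Occurrence 4 (position 11): between two vowels → [l̥].
Occurrence 5 (position 13): word-finally → [ɫ].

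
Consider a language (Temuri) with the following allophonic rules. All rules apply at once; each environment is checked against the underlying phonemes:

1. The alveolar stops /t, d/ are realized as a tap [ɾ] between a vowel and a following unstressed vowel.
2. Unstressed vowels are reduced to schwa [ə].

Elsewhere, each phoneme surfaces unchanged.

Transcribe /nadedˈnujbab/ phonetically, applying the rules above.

/n/ (word-initial): no rule targets it → [n].
Rule 2 applies to /a/ (between /n/ and /d/: in an unstressed syllable) → [ə].
Rule 1 applies to /d/ (between /a/ and /e/: between a vowel and a following unstressed vowel) → [ɾ].
/e/ (between /d/ and /d/): in an unstressed syllable, so rule 2 applies → [ə].
/d/ — between /e/ and /n/; rule 1 does not apply here → [d].
/n/ stays [n].
/u/ (between /n/ and /j/) fails the environment for rule 2, so it stays [u].
/j/ stays [j].
/b/ stays [b].
Rule 2 applies to /a/ (between /b/ and /b/: in an unstressed syllable) → [ə].
/b/ stays [b].

[nəɾədˈnujbəb]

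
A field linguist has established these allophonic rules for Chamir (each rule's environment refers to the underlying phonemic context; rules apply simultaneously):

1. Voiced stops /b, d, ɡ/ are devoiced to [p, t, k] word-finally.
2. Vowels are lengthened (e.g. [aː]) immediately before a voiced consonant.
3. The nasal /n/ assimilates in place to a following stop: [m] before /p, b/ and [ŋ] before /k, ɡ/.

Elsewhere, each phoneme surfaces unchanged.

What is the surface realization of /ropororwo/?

/r/ (word-initial): no rule targets it → [r].
/o/ (between /r/ and /p/) is in the target of rule 2 but the environment (before a voiced consonant) is not met → [o].
/p/ — not in any rule's target class → [p].
/o/ — between /p/ and /r/, before a voiced consonant — surfaces as [oː] (rule 2).
/r/ (between /o/ and /o/): no rule targets it → [r].
/o/ — between /r/ and /r/, before a voiced consonant — surfaces as [oː] (rule 2).
/r/ — not in any rule's target class → [r].
/w/ (between /r/ and /o/) is unaffected → [w].
/o/ (word-final): rule 2 targets it, but not before a voiced consonant → unchanged [o].

[ropoːroːrwo]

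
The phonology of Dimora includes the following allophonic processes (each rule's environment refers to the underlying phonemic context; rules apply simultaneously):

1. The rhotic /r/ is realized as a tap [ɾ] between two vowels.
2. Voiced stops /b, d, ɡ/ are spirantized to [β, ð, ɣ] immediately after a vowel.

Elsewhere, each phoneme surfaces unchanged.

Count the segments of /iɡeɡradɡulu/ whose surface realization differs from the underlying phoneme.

3

Segments that undergo a rule: /ɡ/ → [ɣ] (rule 2); /ɡ/ → [ɣ] (rule 2); /d/ → [ð] (rule 2).
All other segments surface unchanged.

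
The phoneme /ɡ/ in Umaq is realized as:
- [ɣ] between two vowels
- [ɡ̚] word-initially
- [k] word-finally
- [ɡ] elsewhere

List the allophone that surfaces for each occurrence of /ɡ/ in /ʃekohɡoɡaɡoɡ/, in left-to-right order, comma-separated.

[ɡ], [ɣ], [ɣ], [k]

Occurrence 1 (position 6): no conditioning environment matches → elsewhere allophone [ɡ].
Occurrence 2 (position 8): between two vowels → [ɣ].
Occurrence 3 (position 10): between two vowels → [ɣ].
Occurrence 4 (position 12): word-finally → [k].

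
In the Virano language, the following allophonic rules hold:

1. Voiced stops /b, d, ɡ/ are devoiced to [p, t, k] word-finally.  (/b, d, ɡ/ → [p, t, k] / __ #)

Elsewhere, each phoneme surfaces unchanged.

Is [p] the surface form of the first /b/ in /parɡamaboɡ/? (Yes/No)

/b/ (between /a/ and /o/): rule 1 targets it, but not word-finally → unchanged [b].
The actual realization is [b], not [p].

No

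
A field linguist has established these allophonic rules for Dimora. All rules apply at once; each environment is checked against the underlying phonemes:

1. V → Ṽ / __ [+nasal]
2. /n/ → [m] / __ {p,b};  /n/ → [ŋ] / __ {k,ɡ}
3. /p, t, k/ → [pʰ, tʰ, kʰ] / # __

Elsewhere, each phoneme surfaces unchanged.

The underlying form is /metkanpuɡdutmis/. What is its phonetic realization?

[metkãmpuɡdutmis]

/m/ (word-initial): no rule targets it → [m].
/e/ (between /m/ and /t/) is in the target of rule 1 but the environment (before a nasal consonant) is not met → [e].
/t/ (between /e/ and /k/) is in the target of rule 3 but the environment (word-initially) is not met → [t].
/k/ (between /t/ and /a/): rule 3 targets it, but not word-initially → unchanged [k].
/a/ — between /k/ and /n/, before a nasal consonant — surfaces as [ã] (rule 1).
/n/ (between /a/ and /p/): before a labial or velar stop, so rule 2 applies → [m].
/p/ — between /n/ and /u/; rule 3 does not apply here → [p].
/u/ (between /p/ and /ɡ/) fails the environment for rule 1, so it stays [u].
/ɡ/ stays [ɡ].
/d/ (between /ɡ/ and /u/): no rule targets it → [d].
/u/ (between /d/ and /t/) is in the target of rule 1 but the environment (before a nasal consonant) is not met → [u].
/t/ (between /u/ and /m/): rule 3 targets it, but not word-initially → unchanged [t].
/m/ stays [m].
/i/ (between /m/ and /s/) is in the target of rule 1 but the environment (before a nasal consonant) is not met → [i].
/s/ (word-final) is unaffected → [s].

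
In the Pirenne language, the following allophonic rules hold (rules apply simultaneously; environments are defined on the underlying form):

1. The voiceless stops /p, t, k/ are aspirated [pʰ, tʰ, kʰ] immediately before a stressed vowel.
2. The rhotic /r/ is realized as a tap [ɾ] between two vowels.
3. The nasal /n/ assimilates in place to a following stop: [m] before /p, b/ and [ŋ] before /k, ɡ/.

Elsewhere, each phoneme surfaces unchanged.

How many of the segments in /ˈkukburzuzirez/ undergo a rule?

2

Segments that undergo a rule: /k/ → [kʰ] (rule 1); /r/ → [ɾ] (rule 2).
All other segments surface unchanged.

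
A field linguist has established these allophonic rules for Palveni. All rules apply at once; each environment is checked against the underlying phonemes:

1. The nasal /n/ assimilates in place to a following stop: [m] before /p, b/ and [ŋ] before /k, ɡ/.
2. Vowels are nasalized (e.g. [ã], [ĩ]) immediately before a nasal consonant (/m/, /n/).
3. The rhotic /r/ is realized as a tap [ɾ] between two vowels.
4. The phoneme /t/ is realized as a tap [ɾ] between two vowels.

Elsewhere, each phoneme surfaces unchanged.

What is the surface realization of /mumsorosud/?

[mũmsoɾosud]

/m/ (word-initial): no rule targets it → [m].
/u/ — between /m/ and /m/, before a nasal consonant — surfaces as [ũ] (rule 2).
/m/ (between /u/ and /s/) is unaffected → [m].
/s/ stays [s].
/o/ (between /s/ and /r/): rule 2 targets it, but not before a nasal consonant → unchanged [o].
/r/ (between /o/ and /o/): between two vowels, so rule 3 applies → [ɾ].
/o/ (between /r/ and /s/) fails the environment for rule 2, so it stays [o].
/s/ — not in any rule's target class → [s].
/u/ — between /s/ and /d/; rule 2 does not apply here → [u].
/d/ stays [d].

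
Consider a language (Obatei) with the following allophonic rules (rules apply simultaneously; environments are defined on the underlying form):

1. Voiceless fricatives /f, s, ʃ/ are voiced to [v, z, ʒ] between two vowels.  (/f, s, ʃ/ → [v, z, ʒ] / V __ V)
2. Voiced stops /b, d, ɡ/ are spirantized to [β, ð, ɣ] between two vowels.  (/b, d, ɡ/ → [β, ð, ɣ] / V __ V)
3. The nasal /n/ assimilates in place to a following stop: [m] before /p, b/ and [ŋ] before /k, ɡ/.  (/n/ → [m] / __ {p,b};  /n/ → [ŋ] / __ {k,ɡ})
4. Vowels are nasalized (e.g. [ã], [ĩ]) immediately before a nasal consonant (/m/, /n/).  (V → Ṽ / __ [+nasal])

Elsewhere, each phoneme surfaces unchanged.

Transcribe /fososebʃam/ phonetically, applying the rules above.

[fozozebʃãm]

/f/ (word-initial) fails the environment for rule 1, so it stays [f].
/o/ — between /f/ and /s/; rule 4 does not apply here → [o].
/s/ (between /o/ and /o/) occurs between two vowels → [z] by rule 1.
/o/ (between /s/ and /s/): rule 4 targets it, but not before a nasal consonant → unchanged [o].
/s/ (between /o/ and /e/): between two vowels, so rule 1 applies → [z].
/e/ (between /s/ and /b/): rule 4 targets it, but not before a nasal consonant → unchanged [e].
/b/ (between /e/ and /ʃ/): rule 2 targets it, but not between two vowels → unchanged [b].
/ʃ/ (between /b/ and /a/): rule 1 targets it, but not between two vowels → unchanged [ʃ].
Rule 4 applies to /a/ (between /ʃ/ and /m/: before a nasal consonant) → [ã].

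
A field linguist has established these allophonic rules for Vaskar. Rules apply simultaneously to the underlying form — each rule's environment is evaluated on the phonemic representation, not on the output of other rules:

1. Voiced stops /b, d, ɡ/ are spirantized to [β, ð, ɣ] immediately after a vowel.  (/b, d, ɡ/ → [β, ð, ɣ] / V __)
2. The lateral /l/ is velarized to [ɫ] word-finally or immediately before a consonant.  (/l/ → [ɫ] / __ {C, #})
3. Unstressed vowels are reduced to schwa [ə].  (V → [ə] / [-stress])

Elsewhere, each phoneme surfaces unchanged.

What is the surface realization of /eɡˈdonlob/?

/e/ meets the environment for rule 3 (in an unstressed syllable) → [ə].
/ɡ/ (between /e/ and /d/) occurs immediately after a vowel → [ɣ] by rule 1.
/d/ (between /ɡ/ and /o/) fails the environment for rule 1, so it stays [d].
/o/ (between /d/ and /n/) is in the target of rule 3 but the environment (in an unstressed syllable) is not met → [o].
/l/ — between /n/ and /o/; rule 2 does not apply here → [l].
/o/ (between /l/ and /b/) occurs in an unstressed syllable → [ə] by rule 3.
/b/ — word-final, immediately after a vowel — surfaces as [β] (rule 1).

[əɣˈdonləβ]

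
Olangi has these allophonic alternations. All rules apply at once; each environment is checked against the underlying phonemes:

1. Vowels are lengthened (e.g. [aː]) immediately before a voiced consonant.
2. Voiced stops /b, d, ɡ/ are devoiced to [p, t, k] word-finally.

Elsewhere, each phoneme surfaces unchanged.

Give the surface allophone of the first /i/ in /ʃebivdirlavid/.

/i/ meets the environment for rule 1 (before a voiced consonant) → [iː].

[iː]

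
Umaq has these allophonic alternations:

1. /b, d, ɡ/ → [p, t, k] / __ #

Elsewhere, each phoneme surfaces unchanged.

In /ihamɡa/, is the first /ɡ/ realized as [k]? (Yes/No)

/ɡ/ — between /m/ and /a/; rule 1 does not apply here → [ɡ].
The actual realization is [ɡ], not [k].

No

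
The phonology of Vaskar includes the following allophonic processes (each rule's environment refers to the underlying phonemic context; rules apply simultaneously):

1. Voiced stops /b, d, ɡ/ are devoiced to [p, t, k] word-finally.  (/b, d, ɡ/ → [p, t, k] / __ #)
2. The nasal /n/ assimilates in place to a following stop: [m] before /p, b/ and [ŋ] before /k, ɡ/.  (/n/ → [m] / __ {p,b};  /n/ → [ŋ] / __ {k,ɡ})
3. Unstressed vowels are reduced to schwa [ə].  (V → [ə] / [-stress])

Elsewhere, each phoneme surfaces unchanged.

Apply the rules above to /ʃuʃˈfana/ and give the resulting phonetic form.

/ʃ/ (word-initial): no rule targets it → [ʃ].
Rule 3 applies to /u/ (between /ʃ/ and /ʃ/: in an unstressed syllable) → [ə].
/ʃ/ stays [ʃ].
/f/ (between /ʃ/ and /a/): no rule targets it → [f].
/a/ (between /f/ and /n/) is in the target of rule 3 but the environment (in an unstressed syllable) is not met → [a].
/n/ — between /a/ and /a/; rule 2 does not apply here → [n].
/a/ (word-final): in an unstressed syllable, so rule 3 applies → [ə].

[ʃəʃˈfanə]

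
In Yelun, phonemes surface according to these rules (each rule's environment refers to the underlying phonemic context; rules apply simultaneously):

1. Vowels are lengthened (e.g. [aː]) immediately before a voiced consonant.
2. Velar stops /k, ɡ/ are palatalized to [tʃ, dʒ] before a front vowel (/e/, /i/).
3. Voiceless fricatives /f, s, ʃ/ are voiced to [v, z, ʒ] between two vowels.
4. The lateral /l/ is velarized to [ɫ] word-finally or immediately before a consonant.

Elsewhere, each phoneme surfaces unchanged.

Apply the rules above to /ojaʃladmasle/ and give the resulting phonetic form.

/o/ (word-initial) occurs before a voiced consonant → [oː] by rule 1.
/a/ — between /j/ and /ʃ/; rule 1 does not apply here → [a].
/ʃ/ (between /a/ and /l/) fails the environment for rule 3, so it stays [ʃ].
/l/ (between /ʃ/ and /a/) fails the environment for rule 4, so it stays [l].
/a/ (between /l/ and /d/): before a voiced consonant, so rule 1 applies → [aː].
/a/ (between /m/ and /s/): rule 1 targets it, but not before a voiced consonant → unchanged [a].
/s/ — between /a/ and /l/; rule 3 does not apply here → [s].
/l/ — between /s/ and /e/; rule 4 does not apply here → [l].
/e/ — word-final; rule 1 does not apply here → [e].

[oːjaʃlaːdmasle]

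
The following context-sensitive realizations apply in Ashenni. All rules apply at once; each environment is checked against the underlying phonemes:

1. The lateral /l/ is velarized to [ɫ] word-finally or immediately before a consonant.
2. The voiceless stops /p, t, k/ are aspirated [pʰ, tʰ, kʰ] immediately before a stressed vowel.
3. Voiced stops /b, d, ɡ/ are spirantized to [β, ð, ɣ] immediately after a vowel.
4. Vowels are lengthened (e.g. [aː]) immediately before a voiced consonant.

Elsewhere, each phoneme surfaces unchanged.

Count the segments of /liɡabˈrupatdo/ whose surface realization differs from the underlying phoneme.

4

Segments that undergo a rule: /i/ → [iː] (rule 4); /ɡ/ → [ɣ] (rule 3); /a/ → [aː] (rule 4); /b/ → [β] (rule 3).
All other segments surface unchanged.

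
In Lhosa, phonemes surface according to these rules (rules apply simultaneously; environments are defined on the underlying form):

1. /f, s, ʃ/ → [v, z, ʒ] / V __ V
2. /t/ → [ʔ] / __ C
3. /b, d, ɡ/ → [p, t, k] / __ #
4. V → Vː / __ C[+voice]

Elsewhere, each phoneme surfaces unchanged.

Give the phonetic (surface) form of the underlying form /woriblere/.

/w/ (word-initial) is unaffected → [w].
/o/ (between /w/ and /r/) occurs before a voiced consonant → [oː] by rule 4.
/r/ (between /o/ and /i/): no rule targets it → [r].
/i/ (between /r/ and /b/) occurs before a voiced consonant → [iː] by rule 4.
/b/ (between /i/ and /l/): rule 3 targets it, but not word-finally → unchanged [b].
/l/ stays [l].
/e/ (between /l/ and /r/) occurs before a voiced consonant → [eː] by rule 4.
/r/ stays [r].
/e/ (word-final) fails the environment for rule 4, so it stays [e].

[woːriːbleːre]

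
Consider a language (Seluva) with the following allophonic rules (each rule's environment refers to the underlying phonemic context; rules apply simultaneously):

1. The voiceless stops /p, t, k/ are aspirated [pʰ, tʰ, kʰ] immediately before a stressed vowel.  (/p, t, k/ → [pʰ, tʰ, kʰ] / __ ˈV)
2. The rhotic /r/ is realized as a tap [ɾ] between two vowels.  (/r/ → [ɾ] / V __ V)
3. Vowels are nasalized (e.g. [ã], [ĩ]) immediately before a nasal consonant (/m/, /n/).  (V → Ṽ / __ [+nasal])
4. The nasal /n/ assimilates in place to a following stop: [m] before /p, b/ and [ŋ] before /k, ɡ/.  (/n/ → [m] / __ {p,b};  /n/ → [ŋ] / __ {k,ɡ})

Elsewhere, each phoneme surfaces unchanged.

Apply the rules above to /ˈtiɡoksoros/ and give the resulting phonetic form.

[ˈtʰiɡoksoɾos]

Rule 1 applies to /t/ (word-initial: immediately before a stressed vowel) → [tʰ].
/i/ (between /t/ and /ɡ/) fails the environment for rule 3, so it stays [i].
/ɡ/ stays [ɡ].
/o/ (between /ɡ/ and /k/) fails the environment for rule 3, so it stays [o].
/k/ (between /o/ and /s/) fails the environment for rule 1, so it stays [k].
/s/ — not in any rule's target class → [s].
/o/ (between /s/ and /r/): rule 3 targets it, but not before a nasal consonant → unchanged [o].
/r/ — between /o/ and /o/, between two vowels — surfaces as [ɾ] (rule 2).
/o/ (between /r/ and /s/) fails the environment for rule 3, so it stays [o].
/s/ (word-final) is unaffected → [s].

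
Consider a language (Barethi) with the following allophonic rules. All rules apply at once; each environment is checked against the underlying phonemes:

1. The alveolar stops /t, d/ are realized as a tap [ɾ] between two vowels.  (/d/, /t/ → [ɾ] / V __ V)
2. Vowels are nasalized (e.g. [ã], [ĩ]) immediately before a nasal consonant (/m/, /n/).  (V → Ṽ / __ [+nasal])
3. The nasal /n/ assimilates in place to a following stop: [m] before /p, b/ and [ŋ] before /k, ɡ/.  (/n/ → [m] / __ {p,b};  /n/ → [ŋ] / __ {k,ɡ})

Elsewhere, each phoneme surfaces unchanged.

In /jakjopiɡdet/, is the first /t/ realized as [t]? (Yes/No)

Yes

/t/ (word-final): rule 1 targets it, but not between two vowels → unchanged [t].
The actual realization is [t], which matches [t].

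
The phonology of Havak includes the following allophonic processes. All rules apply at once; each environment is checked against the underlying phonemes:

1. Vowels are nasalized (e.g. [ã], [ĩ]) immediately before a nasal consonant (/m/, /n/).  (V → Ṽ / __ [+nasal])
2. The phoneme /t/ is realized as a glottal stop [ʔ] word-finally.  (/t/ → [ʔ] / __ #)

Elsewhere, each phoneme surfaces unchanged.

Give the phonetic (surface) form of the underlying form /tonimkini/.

/t/ (word-initial) is in the target of rule 2 but the environment (word-finally) is not met → [t].
Rule 1 applies to /o/ (between /t/ and /n/: before a nasal consonant) → [õ].
/n/ (between /o/ and /i/): no rule targets it → [n].
/i/ — between /n/ and /m/, before a nasal consonant — surfaces as [ĩ] (rule 1).
/m/ (between /i/ and /k/) is unaffected → [m].
/k/ (between /m/ and /i/) is unaffected → [k].
/i/ — between /k/ and /n/, before a nasal consonant — surfaces as [ĩ] (rule 1).
/n/ (between /i/ and /i/) is unaffected → [n].
/i/ (word-final) fails the environment for rule 1, so it stays [i].

[tõnĩmkĩni]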